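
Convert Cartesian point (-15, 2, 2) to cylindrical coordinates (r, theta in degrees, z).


r = sqrt((-15)^2 + 2^2) = 15.1327
theta = atan2(2, -15) = 172.4054 deg
z = 2

r = 15.1327, theta = 172.4054 deg, z = 2


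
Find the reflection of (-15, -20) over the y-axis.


Reflection across y-axis: (x, y) -> (-x, y)
(-15, -20) -> (15, -20)

(15, -20)


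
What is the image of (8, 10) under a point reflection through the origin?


Reflection through origin: (x, y) -> (-x, -y)
(8, 10) -> (-8, -10)

(-8, -10)


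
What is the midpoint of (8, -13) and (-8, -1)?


Midpoint = ((8+-8)/2, (-13+-1)/2) = (0, -7)

(0, -7)


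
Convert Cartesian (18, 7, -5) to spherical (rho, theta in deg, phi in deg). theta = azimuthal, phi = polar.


rho = sqrt(18^2 + 7^2 + (-5)^2) = 19.9499
theta = atan2(7, 18) = 21.2505 deg
phi = acos(-5/19.9499) = 104.5146 deg

rho = 19.9499, theta = 21.2505 deg, phi = 104.5146 deg


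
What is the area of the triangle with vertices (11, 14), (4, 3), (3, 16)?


Area = |x1(y2-y3) + x2(y3-y1) + x3(y1-y2)| / 2
= |11*(3-16) + 4*(16-14) + 3*(14-3)| / 2
= 51

51


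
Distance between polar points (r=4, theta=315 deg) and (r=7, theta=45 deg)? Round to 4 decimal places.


d = sqrt(r1^2 + r2^2 - 2*r1*r2*cos(t2-t1))
d = sqrt(4^2 + 7^2 - 2*4*7*cos(45-315)) = 8.0623

8.0623


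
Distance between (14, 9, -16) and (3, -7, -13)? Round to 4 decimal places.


d = sqrt((3-14)^2 + (-7-9)^2 + (-13--16)^2) = 19.6469

19.6469


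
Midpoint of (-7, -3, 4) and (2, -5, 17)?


Midpoint = ((-7+2)/2, (-3+-5)/2, (4+17)/2) = (-2.5, -4, 10.5)

(-2.5, -4, 10.5)


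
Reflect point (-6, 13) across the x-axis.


Reflection across x-axis: (x, y) -> (x, -y)
(-6, 13) -> (-6, -13)

(-6, -13)


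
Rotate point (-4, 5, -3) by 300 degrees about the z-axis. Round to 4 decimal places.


x' = -4*cos(300) - 5*sin(300) = 2.3301
y' = -4*sin(300) + 5*cos(300) = 5.9641
z' = -3

(2.3301, 5.9641, -3)


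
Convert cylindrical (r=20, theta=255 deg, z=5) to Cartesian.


x = 20 * cos(255) = -5.1764
y = 20 * sin(255) = -19.3185
z = 5

(-5.1764, -19.3185, 5)


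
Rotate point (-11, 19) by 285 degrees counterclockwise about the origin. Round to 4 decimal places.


x' = -11*cos(285) - 19*sin(285) = 15.5056
y' = -11*sin(285) + 19*cos(285) = 15.5427

(15.5056, 15.5427)


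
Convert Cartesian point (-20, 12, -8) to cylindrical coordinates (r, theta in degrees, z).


r = sqrt((-20)^2 + 12^2) = 23.3238
theta = atan2(12, -20) = 149.0362 deg
z = -8

r = 23.3238, theta = 149.0362 deg, z = -8


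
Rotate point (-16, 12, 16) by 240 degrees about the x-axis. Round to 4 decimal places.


x' = -16
y' = 12*cos(240) - 16*sin(240) = 7.8564
z' = 12*sin(240) + 16*cos(240) = -18.3923

(-16, 7.8564, -18.3923)


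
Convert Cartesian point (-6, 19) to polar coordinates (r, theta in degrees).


r = sqrt((-6)^2 + 19^2) = 19.9249
theta = atan2(19, -6) = 107.5256 degrees

r = 19.9249, theta = 107.5256 degrees


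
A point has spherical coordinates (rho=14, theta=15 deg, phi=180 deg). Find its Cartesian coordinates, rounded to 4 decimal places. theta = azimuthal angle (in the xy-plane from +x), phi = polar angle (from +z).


x = 14 * sin(180) * cos(15) = 0
y = 14 * sin(180) * sin(15) = 0
z = 14 * cos(180) = -14

(0, 0, -14)


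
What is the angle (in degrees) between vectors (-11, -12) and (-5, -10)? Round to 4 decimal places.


dot = -11*-5 + -12*-10 = 175
|u| = 16.2788, |v| = 11.1803
cos(angle) = 0.9615
angle = 15.9454 degrees

15.9454 degrees


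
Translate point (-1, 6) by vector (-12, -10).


Translation: (x+dx, y+dy) = (-1+-12, 6+-10) = (-13, -4)

(-13, -4)


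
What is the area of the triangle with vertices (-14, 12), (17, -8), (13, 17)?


Area = |x1(y2-y3) + x2(y3-y1) + x3(y1-y2)| / 2
= |-14*(-8-17) + 17*(17-12) + 13*(12--8)| / 2
= 347.5

347.5


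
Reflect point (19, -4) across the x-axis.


Reflection across x-axis: (x, y) -> (x, -y)
(19, -4) -> (19, 4)

(19, 4)


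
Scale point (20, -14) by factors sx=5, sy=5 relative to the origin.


Scaling: (x*sx, y*sy) = (20*5, -14*5) = (100, -70)

(100, -70)


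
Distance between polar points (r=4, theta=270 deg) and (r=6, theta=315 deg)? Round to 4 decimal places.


d = sqrt(r1^2 + r2^2 - 2*r1*r2*cos(t2-t1))
d = sqrt(4^2 + 6^2 - 2*4*6*cos(315-270)) = 4.2496

4.2496


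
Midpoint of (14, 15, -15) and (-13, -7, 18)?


Midpoint = ((14+-13)/2, (15+-7)/2, (-15+18)/2) = (0.5, 4, 1.5)

(0.5, 4, 1.5)


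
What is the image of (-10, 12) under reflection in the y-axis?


Reflection across y-axis: (x, y) -> (-x, y)
(-10, 12) -> (10, 12)

(10, 12)


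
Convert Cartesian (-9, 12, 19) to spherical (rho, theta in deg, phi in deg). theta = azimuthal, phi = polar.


rho = sqrt((-9)^2 + 12^2 + 19^2) = 24.2074
theta = atan2(12, -9) = 126.8699 deg
phi = acos(19/24.2074) = 38.2902 deg

rho = 24.2074, theta = 126.8699 deg, phi = 38.2902 deg


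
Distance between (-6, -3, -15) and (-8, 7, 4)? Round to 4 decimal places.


d = sqrt((-8--6)^2 + (7--3)^2 + (4--15)^2) = 21.5639

21.5639


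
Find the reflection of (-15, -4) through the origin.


Reflection through origin: (x, y) -> (-x, -y)
(-15, -4) -> (15, 4)

(15, 4)


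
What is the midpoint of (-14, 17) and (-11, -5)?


Midpoint = ((-14+-11)/2, (17+-5)/2) = (-12.5, 6)

(-12.5, 6)


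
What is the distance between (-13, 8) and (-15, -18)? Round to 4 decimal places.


d = sqrt((-15--13)^2 + (-18-8)^2) = 26.0768

26.0768


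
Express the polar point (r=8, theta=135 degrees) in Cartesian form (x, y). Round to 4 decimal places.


x = 8 * cos(135) = -5.6569
y = 8 * sin(135) = 5.6569

(-5.6569, 5.6569)


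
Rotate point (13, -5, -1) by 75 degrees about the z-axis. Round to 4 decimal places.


x' = 13*cos(75) - -5*sin(75) = 8.1943
y' = 13*sin(75) + -5*cos(75) = 11.2629
z' = -1

(8.1943, 11.2629, -1)


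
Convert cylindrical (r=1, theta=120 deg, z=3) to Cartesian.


x = 1 * cos(120) = -0.5
y = 1 * sin(120) = 0.866
z = 3

(-0.5, 0.866, 3)


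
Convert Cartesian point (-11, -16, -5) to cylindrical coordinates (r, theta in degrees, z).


r = sqrt((-11)^2 + (-16)^2) = 19.4165
theta = atan2(-16, -11) = 235.4915 deg
z = -5

r = 19.4165, theta = 235.4915 deg, z = -5


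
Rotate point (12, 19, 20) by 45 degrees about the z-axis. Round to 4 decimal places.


x' = 12*cos(45) - 19*sin(45) = -4.9497
y' = 12*sin(45) + 19*cos(45) = 21.9203
z' = 20

(-4.9497, 21.9203, 20)


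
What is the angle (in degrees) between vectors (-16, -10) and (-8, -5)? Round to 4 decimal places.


dot = -16*-8 + -10*-5 = 178
|u| = 18.868, |v| = 9.434
cos(angle) = 1
angle = 0 degrees

0 degrees


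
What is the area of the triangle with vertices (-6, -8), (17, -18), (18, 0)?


Area = |x1(y2-y3) + x2(y3-y1) + x3(y1-y2)| / 2
= |-6*(-18-0) + 17*(0--8) + 18*(-8--18)| / 2
= 212

212


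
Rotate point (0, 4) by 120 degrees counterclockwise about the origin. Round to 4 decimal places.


x' = 0*cos(120) - 4*sin(120) = -3.4641
y' = 0*sin(120) + 4*cos(120) = -2

(-3.4641, -2)


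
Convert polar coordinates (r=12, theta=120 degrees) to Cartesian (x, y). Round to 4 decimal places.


x = 12 * cos(120) = -6
y = 12 * sin(120) = 10.3923

(-6, 10.3923)


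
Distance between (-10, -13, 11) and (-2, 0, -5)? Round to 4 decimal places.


d = sqrt((-2--10)^2 + (0--13)^2 + (-5-11)^2) = 22.1133

22.1133


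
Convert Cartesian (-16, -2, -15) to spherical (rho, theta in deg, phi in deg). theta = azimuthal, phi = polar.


rho = sqrt((-16)^2 + (-2)^2 + (-15)^2) = 22.0227
theta = atan2(-2, -16) = 187.125 deg
phi = acos(-15/22.0227) = 132.9308 deg

rho = 22.0227, theta = 187.125 deg, phi = 132.9308 deg


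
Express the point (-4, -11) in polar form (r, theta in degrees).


r = sqrt((-4)^2 + (-11)^2) = 11.7047
theta = atan2(-11, -4) = 250.0169 degrees

r = 11.7047, theta = 250.0169 degrees


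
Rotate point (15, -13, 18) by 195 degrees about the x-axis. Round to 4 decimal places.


x' = 15
y' = -13*cos(195) - 18*sin(195) = 17.2158
z' = -13*sin(195) + 18*cos(195) = -14.022

(15, 17.2158, -14.022)


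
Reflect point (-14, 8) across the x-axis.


Reflection across x-axis: (x, y) -> (x, -y)
(-14, 8) -> (-14, -8)

(-14, -8)


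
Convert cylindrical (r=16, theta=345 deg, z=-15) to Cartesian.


x = 16 * cos(345) = 15.4548
y = 16 * sin(345) = -4.1411
z = -15

(15.4548, -4.1411, -15)


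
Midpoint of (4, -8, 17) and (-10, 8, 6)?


Midpoint = ((4+-10)/2, (-8+8)/2, (17+6)/2) = (-3, 0, 11.5)

(-3, 0, 11.5)


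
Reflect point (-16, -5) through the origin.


Reflection through origin: (x, y) -> (-x, -y)
(-16, -5) -> (16, 5)

(16, 5)


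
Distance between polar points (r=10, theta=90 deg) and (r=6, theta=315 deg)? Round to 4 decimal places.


d = sqrt(r1^2 + r2^2 - 2*r1*r2*cos(t2-t1))
d = sqrt(10^2 + 6^2 - 2*10*6*cos(315-90)) = 14.8611

14.8611


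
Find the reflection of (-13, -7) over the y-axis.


Reflection across y-axis: (x, y) -> (-x, y)
(-13, -7) -> (13, -7)

(13, -7)


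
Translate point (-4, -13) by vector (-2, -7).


Translation: (x+dx, y+dy) = (-4+-2, -13+-7) = (-6, -20)

(-6, -20)


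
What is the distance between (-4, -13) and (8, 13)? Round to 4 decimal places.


d = sqrt((8--4)^2 + (13--13)^2) = 28.6356

28.6356


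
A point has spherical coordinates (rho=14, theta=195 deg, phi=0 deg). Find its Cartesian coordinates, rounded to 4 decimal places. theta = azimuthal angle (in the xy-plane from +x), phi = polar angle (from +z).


x = 14 * sin(0) * cos(195) = 0
y = 14 * sin(0) * sin(195) = 0
z = 14 * cos(0) = 14

(0, 0, 14)


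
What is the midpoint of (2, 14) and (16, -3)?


Midpoint = ((2+16)/2, (14+-3)/2) = (9, 5.5)

(9, 5.5)


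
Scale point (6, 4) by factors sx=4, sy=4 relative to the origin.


Scaling: (x*sx, y*sy) = (6*4, 4*4) = (24, 16)

(24, 16)


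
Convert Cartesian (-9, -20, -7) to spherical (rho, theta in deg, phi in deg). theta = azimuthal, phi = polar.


rho = sqrt((-9)^2 + (-20)^2 + (-7)^2) = 23.0217
theta = atan2(-20, -9) = 245.7723 deg
phi = acos(-7/23.0217) = 107.7017 deg

rho = 23.0217, theta = 245.7723 deg, phi = 107.7017 deg


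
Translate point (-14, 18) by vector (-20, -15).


Translation: (x+dx, y+dy) = (-14+-20, 18+-15) = (-34, 3)

(-34, 3)


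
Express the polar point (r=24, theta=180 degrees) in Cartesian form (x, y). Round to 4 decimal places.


x = 24 * cos(180) = -24
y = 24 * sin(180) = 0

(-24, 0)


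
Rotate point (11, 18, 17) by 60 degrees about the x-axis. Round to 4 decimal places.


x' = 11
y' = 18*cos(60) - 17*sin(60) = -5.7224
z' = 18*sin(60) + 17*cos(60) = 24.0885

(11, -5.7224, 24.0885)


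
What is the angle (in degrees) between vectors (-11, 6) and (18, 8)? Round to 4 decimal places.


dot = -11*18 + 6*8 = -150
|u| = 12.53, |v| = 19.6977
cos(angle) = -0.6078
angle = 127.4271 degrees

127.4271 degrees


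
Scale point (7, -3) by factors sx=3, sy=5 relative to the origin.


Scaling: (x*sx, y*sy) = (7*3, -3*5) = (21, -15)

(21, -15)


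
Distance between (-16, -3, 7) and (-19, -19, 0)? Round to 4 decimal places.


d = sqrt((-19--16)^2 + (-19--3)^2 + (0-7)^2) = 17.72

17.72


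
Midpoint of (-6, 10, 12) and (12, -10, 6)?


Midpoint = ((-6+12)/2, (10+-10)/2, (12+6)/2) = (3, 0, 9)

(3, 0, 9)


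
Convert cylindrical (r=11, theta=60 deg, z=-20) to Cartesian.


x = 11 * cos(60) = 5.5
y = 11 * sin(60) = 9.5263
z = -20

(5.5, 9.5263, -20)


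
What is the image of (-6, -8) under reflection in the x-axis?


Reflection across x-axis: (x, y) -> (x, -y)
(-6, -8) -> (-6, 8)

(-6, 8)


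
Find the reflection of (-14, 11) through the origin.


Reflection through origin: (x, y) -> (-x, -y)
(-14, 11) -> (14, -11)

(14, -11)


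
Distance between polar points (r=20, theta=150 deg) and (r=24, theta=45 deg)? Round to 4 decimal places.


d = sqrt(r1^2 + r2^2 - 2*r1*r2*cos(t2-t1))
d = sqrt(20^2 + 24^2 - 2*20*24*cos(45-150)) = 34.9924

34.9924


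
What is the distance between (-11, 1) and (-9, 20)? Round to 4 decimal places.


d = sqrt((-9--11)^2 + (20-1)^2) = 19.105

19.105


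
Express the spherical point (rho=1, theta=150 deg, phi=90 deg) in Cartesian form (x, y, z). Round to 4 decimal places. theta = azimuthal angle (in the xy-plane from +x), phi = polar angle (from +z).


x = 1 * sin(90) * cos(150) = -0.866
y = 1 * sin(90) * sin(150) = 0.5
z = 1 * cos(90) = 0

(-0.866, 0.5, 0)


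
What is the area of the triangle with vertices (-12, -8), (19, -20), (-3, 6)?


Area = |x1(y2-y3) + x2(y3-y1) + x3(y1-y2)| / 2
= |-12*(-20-6) + 19*(6--8) + -3*(-8--20)| / 2
= 271

271


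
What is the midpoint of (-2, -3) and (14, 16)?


Midpoint = ((-2+14)/2, (-3+16)/2) = (6, 6.5)

(6, 6.5)


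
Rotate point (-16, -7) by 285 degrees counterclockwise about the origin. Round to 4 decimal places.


x' = -16*cos(285) - -7*sin(285) = -10.9026
y' = -16*sin(285) + -7*cos(285) = 13.6431

(-10.9026, 13.6431)


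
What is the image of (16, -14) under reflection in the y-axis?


Reflection across y-axis: (x, y) -> (-x, y)
(16, -14) -> (-16, -14)

(-16, -14)


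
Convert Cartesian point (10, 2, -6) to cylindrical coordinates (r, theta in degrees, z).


r = sqrt(10^2 + 2^2) = 10.198
theta = atan2(2, 10) = 11.3099 deg
z = -6

r = 10.198, theta = 11.3099 deg, z = -6


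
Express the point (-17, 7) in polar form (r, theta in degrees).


r = sqrt((-17)^2 + 7^2) = 18.3848
theta = atan2(7, -17) = 157.6199 degrees

r = 18.3848, theta = 157.6199 degrees


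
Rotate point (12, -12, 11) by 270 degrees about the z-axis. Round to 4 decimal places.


x' = 12*cos(270) - -12*sin(270) = -12
y' = 12*sin(270) + -12*cos(270) = -12
z' = 11

(-12, -12, 11)


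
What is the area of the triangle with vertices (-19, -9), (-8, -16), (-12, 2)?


Area = |x1(y2-y3) + x2(y3-y1) + x3(y1-y2)| / 2
= |-19*(-16-2) + -8*(2--9) + -12*(-9--16)| / 2
= 85

85


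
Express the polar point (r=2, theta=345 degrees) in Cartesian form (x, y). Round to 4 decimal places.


x = 2 * cos(345) = 1.9319
y = 2 * sin(345) = -0.5176

(1.9319, -0.5176)


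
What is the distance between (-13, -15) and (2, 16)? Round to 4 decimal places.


d = sqrt((2--13)^2 + (16--15)^2) = 34.4384

34.4384


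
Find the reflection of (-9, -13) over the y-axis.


Reflection across y-axis: (x, y) -> (-x, y)
(-9, -13) -> (9, -13)

(9, -13)


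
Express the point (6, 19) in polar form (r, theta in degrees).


r = sqrt(6^2 + 19^2) = 19.9249
theta = atan2(19, 6) = 72.4744 degrees

r = 19.9249, theta = 72.4744 degrees


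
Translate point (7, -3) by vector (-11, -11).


Translation: (x+dx, y+dy) = (7+-11, -3+-11) = (-4, -14)

(-4, -14)


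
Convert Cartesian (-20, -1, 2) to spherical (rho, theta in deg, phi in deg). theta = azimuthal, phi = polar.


rho = sqrt((-20)^2 + (-1)^2 + 2^2) = 20.1246
theta = atan2(-1, -20) = 182.8624 deg
phi = acos(2/20.1246) = 84.2965 deg

rho = 20.1246, theta = 182.8624 deg, phi = 84.2965 deg


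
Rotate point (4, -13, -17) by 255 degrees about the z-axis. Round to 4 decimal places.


x' = 4*cos(255) - -13*sin(255) = -13.5923
y' = 4*sin(255) + -13*cos(255) = -0.4991
z' = -17

(-13.5923, -0.4991, -17)


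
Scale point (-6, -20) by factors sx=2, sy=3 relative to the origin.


Scaling: (x*sx, y*sy) = (-6*2, -20*3) = (-12, -60)

(-12, -60)


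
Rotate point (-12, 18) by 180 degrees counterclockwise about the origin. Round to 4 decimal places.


x' = -12*cos(180) - 18*sin(180) = 12
y' = -12*sin(180) + 18*cos(180) = -18

(12, -18)


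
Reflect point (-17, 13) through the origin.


Reflection through origin: (x, y) -> (-x, -y)
(-17, 13) -> (17, -13)

(17, -13)


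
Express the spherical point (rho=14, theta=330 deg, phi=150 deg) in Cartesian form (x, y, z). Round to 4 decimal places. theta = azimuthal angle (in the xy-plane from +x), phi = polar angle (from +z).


x = 14 * sin(150) * cos(330) = 6.0622
y = 14 * sin(150) * sin(330) = -3.5
z = 14 * cos(150) = -12.1244

(6.0622, -3.5, -12.1244)


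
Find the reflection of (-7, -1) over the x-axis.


Reflection across x-axis: (x, y) -> (x, -y)
(-7, -1) -> (-7, 1)

(-7, 1)


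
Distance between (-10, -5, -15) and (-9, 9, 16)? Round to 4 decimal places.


d = sqrt((-9--10)^2 + (9--5)^2 + (16--15)^2) = 34.0294

34.0294


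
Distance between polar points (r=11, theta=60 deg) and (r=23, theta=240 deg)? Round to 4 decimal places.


d = sqrt(r1^2 + r2^2 - 2*r1*r2*cos(t2-t1))
d = sqrt(11^2 + 23^2 - 2*11*23*cos(240-60)) = 34

34


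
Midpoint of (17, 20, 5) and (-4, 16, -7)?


Midpoint = ((17+-4)/2, (20+16)/2, (5+-7)/2) = (6.5, 18, -1)

(6.5, 18, -1)


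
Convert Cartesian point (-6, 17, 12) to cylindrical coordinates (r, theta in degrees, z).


r = sqrt((-6)^2 + 17^2) = 18.0278
theta = atan2(17, -6) = 109.44 deg
z = 12

r = 18.0278, theta = 109.44 deg, z = 12


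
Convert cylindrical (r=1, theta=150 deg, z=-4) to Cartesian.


x = 1 * cos(150) = -0.866
y = 1 * sin(150) = 0.5
z = -4

(-0.866, 0.5, -4)


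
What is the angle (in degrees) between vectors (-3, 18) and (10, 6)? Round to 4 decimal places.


dot = -3*10 + 18*6 = 78
|u| = 18.2483, |v| = 11.6619
cos(angle) = 0.3665
angle = 68.4986 degrees

68.4986 degrees


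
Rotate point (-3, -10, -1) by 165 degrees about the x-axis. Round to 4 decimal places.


x' = -3
y' = -10*cos(165) - -1*sin(165) = 9.9181
z' = -10*sin(165) + -1*cos(165) = -1.6223

(-3, 9.9181, -1.6223)


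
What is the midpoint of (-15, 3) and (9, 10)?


Midpoint = ((-15+9)/2, (3+10)/2) = (-3, 6.5)

(-3, 6.5)


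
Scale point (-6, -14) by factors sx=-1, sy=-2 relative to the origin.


Scaling: (x*sx, y*sy) = (-6*-1, -14*-2) = (6, 28)

(6, 28)


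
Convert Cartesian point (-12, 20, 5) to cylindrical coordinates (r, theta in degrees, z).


r = sqrt((-12)^2 + 20^2) = 23.3238
theta = atan2(20, -12) = 120.9638 deg
z = 5

r = 23.3238, theta = 120.9638 deg, z = 5


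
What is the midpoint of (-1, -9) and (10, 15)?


Midpoint = ((-1+10)/2, (-9+15)/2) = (4.5, 3)

(4.5, 3)


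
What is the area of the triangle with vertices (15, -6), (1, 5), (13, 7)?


Area = |x1(y2-y3) + x2(y3-y1) + x3(y1-y2)| / 2
= |15*(5-7) + 1*(7--6) + 13*(-6-5)| / 2
= 80

80


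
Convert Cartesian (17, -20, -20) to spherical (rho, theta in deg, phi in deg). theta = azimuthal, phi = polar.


rho = sqrt(17^2 + (-20)^2 + (-20)^2) = 33
theta = atan2(-20, 17) = 310.3645 deg
phi = acos(-20/33) = 127.3052 deg

rho = 33, theta = 310.3645 deg, phi = 127.3052 deg


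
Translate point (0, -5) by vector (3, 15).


Translation: (x+dx, y+dy) = (0+3, -5+15) = (3, 10)

(3, 10)


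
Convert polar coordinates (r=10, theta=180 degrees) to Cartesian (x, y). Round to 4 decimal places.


x = 10 * cos(180) = -10
y = 10 * sin(180) = 0

(-10, 0)


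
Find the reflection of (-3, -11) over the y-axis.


Reflection across y-axis: (x, y) -> (-x, y)
(-3, -11) -> (3, -11)

(3, -11)


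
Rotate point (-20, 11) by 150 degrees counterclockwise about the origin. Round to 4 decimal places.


x' = -20*cos(150) - 11*sin(150) = 11.8205
y' = -20*sin(150) + 11*cos(150) = -19.5263

(11.8205, -19.5263)


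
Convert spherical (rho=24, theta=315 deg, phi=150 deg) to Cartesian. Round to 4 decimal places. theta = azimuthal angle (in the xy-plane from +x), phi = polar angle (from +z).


x = 24 * sin(150) * cos(315) = 8.4853
y = 24 * sin(150) * sin(315) = -8.4853
z = 24 * cos(150) = -20.7846

(8.4853, -8.4853, -20.7846)


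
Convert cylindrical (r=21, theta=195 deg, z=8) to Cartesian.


x = 21 * cos(195) = -20.2844
y = 21 * sin(195) = -5.4352
z = 8

(-20.2844, -5.4352, 8)


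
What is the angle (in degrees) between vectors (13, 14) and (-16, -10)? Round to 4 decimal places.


dot = 13*-16 + 14*-10 = -348
|u| = 19.105, |v| = 18.868
cos(angle) = -0.9654
angle = 164.8843 degrees

164.8843 degrees


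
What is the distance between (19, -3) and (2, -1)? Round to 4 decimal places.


d = sqrt((2-19)^2 + (-1--3)^2) = 17.1172

17.1172


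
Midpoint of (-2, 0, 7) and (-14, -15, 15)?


Midpoint = ((-2+-14)/2, (0+-15)/2, (7+15)/2) = (-8, -7.5, 11)

(-8, -7.5, 11)


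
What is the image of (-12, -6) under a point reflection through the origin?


Reflection through origin: (x, y) -> (-x, -y)
(-12, -6) -> (12, 6)

(12, 6)


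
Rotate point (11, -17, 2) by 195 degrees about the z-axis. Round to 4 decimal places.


x' = 11*cos(195) - -17*sin(195) = -15.0251
y' = 11*sin(195) + -17*cos(195) = 13.5737
z' = 2

(-15.0251, 13.5737, 2)


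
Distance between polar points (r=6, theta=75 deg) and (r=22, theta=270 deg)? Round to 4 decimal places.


d = sqrt(r1^2 + r2^2 - 2*r1*r2*cos(t2-t1))
d = sqrt(6^2 + 22^2 - 2*6*22*cos(270-75)) = 27.8389

27.8389


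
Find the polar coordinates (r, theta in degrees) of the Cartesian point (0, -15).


r = sqrt(0^2 + (-15)^2) = 15
theta = atan2(-15, 0) = 270 degrees

r = 15, theta = 270 degrees


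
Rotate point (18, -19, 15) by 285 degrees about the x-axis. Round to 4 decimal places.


x' = 18
y' = -19*cos(285) - 15*sin(285) = 9.5713
z' = -19*sin(285) + 15*cos(285) = 22.2349

(18, 9.5713, 22.2349)


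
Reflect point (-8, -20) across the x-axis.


Reflection across x-axis: (x, y) -> (x, -y)
(-8, -20) -> (-8, 20)

(-8, 20)


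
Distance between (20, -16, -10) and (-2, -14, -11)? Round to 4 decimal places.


d = sqrt((-2-20)^2 + (-14--16)^2 + (-11--10)^2) = 22.1133

22.1133


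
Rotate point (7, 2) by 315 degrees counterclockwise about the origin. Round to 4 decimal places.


x' = 7*cos(315) - 2*sin(315) = 6.364
y' = 7*sin(315) + 2*cos(315) = -3.5355

(6.364, -3.5355)


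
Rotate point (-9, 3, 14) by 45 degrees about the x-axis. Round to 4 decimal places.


x' = -9
y' = 3*cos(45) - 14*sin(45) = -7.7782
z' = 3*sin(45) + 14*cos(45) = 12.0208

(-9, -7.7782, 12.0208)


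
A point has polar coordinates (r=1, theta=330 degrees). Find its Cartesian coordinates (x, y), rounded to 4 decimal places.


x = 1 * cos(330) = 0.866
y = 1 * sin(330) = -0.5

(0.866, -0.5)


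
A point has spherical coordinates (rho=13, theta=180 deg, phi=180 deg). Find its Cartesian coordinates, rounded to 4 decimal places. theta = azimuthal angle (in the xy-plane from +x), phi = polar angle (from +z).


x = 13 * sin(180) * cos(180) = 0
y = 13 * sin(180) * sin(180) = 0
z = 13 * cos(180) = -13

(0, 0, -13)


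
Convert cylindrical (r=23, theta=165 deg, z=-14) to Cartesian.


x = 23 * cos(165) = -22.2163
y = 23 * sin(165) = 5.9528
z = -14

(-22.2163, 5.9528, -14)


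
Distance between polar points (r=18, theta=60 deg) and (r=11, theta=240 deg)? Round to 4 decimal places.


d = sqrt(r1^2 + r2^2 - 2*r1*r2*cos(t2-t1))
d = sqrt(18^2 + 11^2 - 2*18*11*cos(240-60)) = 29

29


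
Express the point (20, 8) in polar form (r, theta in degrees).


r = sqrt(20^2 + 8^2) = 21.5407
theta = atan2(8, 20) = 21.8014 degrees

r = 21.5407, theta = 21.8014 degrees


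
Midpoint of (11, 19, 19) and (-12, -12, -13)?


Midpoint = ((11+-12)/2, (19+-12)/2, (19+-13)/2) = (-0.5, 3.5, 3)

(-0.5, 3.5, 3)


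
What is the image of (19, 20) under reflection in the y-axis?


Reflection across y-axis: (x, y) -> (-x, y)
(19, 20) -> (-19, 20)

(-19, 20)


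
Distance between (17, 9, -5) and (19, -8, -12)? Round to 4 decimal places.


d = sqrt((19-17)^2 + (-8-9)^2 + (-12--5)^2) = 18.4932

18.4932


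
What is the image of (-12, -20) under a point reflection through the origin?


Reflection through origin: (x, y) -> (-x, -y)
(-12, -20) -> (12, 20)

(12, 20)


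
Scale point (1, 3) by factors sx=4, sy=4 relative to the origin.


Scaling: (x*sx, y*sy) = (1*4, 3*4) = (4, 12)

(4, 12)


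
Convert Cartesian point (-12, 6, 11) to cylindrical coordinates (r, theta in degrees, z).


r = sqrt((-12)^2 + 6^2) = 13.4164
theta = atan2(6, -12) = 153.4349 deg
z = 11

r = 13.4164, theta = 153.4349 deg, z = 11


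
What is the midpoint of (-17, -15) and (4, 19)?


Midpoint = ((-17+4)/2, (-15+19)/2) = (-6.5, 2)

(-6.5, 2)


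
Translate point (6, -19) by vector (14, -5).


Translation: (x+dx, y+dy) = (6+14, -19+-5) = (20, -24)

(20, -24)


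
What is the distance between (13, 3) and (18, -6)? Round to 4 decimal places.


d = sqrt((18-13)^2 + (-6-3)^2) = 10.2956

10.2956


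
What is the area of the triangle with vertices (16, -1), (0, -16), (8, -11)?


Area = |x1(y2-y3) + x2(y3-y1) + x3(y1-y2)| / 2
= |16*(-16--11) + 0*(-11--1) + 8*(-1--16)| / 2
= 20

20


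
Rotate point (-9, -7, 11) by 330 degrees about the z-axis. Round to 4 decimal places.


x' = -9*cos(330) - -7*sin(330) = -11.2942
y' = -9*sin(330) + -7*cos(330) = -1.5622
z' = 11

(-11.2942, -1.5622, 11)


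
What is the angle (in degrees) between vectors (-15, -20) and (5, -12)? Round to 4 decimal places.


dot = -15*5 + -20*-12 = 165
|u| = 25, |v| = 13
cos(angle) = 0.5077
angle = 59.4898 degrees

59.4898 degrees


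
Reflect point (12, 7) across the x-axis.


Reflection across x-axis: (x, y) -> (x, -y)
(12, 7) -> (12, -7)

(12, -7)


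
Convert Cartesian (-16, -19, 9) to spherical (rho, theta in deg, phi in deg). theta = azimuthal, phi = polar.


rho = sqrt((-16)^2 + (-19)^2 + 9^2) = 26.4197
theta = atan2(-19, -16) = 229.8991 deg
phi = acos(9/26.4197) = 70.0832 deg

rho = 26.4197, theta = 229.8991 deg, phi = 70.0832 deg


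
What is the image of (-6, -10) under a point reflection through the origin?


Reflection through origin: (x, y) -> (-x, -y)
(-6, -10) -> (6, 10)

(6, 10)


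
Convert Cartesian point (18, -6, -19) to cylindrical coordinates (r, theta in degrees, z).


r = sqrt(18^2 + (-6)^2) = 18.9737
theta = atan2(-6, 18) = 341.5651 deg
z = -19

r = 18.9737, theta = 341.5651 deg, z = -19


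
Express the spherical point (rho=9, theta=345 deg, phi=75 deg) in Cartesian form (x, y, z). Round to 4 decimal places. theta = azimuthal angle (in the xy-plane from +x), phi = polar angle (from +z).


x = 9 * sin(75) * cos(345) = 8.3971
y = 9 * sin(75) * sin(345) = -2.25
z = 9 * cos(75) = 2.3294

(8.3971, -2.25, 2.3294)


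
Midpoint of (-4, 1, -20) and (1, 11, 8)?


Midpoint = ((-4+1)/2, (1+11)/2, (-20+8)/2) = (-1.5, 6, -6)

(-1.5, 6, -6)


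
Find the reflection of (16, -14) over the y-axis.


Reflection across y-axis: (x, y) -> (-x, y)
(16, -14) -> (-16, -14)

(-16, -14)


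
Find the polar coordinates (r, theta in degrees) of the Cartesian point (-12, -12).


r = sqrt((-12)^2 + (-12)^2) = 16.9706
theta = atan2(-12, -12) = 225 degrees

r = 16.9706, theta = 225 degrees


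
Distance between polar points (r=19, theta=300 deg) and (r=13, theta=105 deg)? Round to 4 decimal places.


d = sqrt(r1^2 + r2^2 - 2*r1*r2*cos(t2-t1))
d = sqrt(19^2 + 13^2 - 2*19*13*cos(105-300)) = 31.7359

31.7359


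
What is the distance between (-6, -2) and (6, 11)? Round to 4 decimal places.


d = sqrt((6--6)^2 + (11--2)^2) = 17.6918

17.6918


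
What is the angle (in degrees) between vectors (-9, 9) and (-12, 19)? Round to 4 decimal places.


dot = -9*-12 + 9*19 = 279
|u| = 12.7279, |v| = 22.4722
cos(angle) = 0.9754
angle = 12.7244 degrees

12.7244 degrees


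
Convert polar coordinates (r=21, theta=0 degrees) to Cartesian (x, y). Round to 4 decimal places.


x = 21 * cos(0) = 21
y = 21 * sin(0) = 0

(21, 0)


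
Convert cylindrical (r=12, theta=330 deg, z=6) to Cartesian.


x = 12 * cos(330) = 10.3923
y = 12 * sin(330) = -6
z = 6

(10.3923, -6, 6)


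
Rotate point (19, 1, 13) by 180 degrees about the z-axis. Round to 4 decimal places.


x' = 19*cos(180) - 1*sin(180) = -19
y' = 19*sin(180) + 1*cos(180) = -1
z' = 13

(-19, -1, 13)


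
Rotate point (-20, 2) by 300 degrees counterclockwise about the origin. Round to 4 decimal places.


x' = -20*cos(300) - 2*sin(300) = -8.2679
y' = -20*sin(300) + 2*cos(300) = 18.3205

(-8.2679, 18.3205)


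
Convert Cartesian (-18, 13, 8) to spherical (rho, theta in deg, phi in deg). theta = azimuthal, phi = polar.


rho = sqrt((-18)^2 + 13^2 + 8^2) = 23.6008
theta = atan2(13, -18) = 144.1623 deg
phi = acos(8/23.6008) = 70.1858 deg

rho = 23.6008, theta = 144.1623 deg, phi = 70.1858 deg


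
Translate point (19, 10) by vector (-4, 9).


Translation: (x+dx, y+dy) = (19+-4, 10+9) = (15, 19)

(15, 19)


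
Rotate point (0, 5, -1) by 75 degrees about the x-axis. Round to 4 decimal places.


x' = 0
y' = 5*cos(75) - -1*sin(75) = 2.26
z' = 5*sin(75) + -1*cos(75) = 4.5708

(0, 2.26, 4.5708)


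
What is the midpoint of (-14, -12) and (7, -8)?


Midpoint = ((-14+7)/2, (-12+-8)/2) = (-3.5, -10)

(-3.5, -10)


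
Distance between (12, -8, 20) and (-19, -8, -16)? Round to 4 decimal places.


d = sqrt((-19-12)^2 + (-8--8)^2 + (-16-20)^2) = 47.5079

47.5079


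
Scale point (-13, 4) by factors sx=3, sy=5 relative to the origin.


Scaling: (x*sx, y*sy) = (-13*3, 4*5) = (-39, 20)

(-39, 20)


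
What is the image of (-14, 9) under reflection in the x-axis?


Reflection across x-axis: (x, y) -> (x, -y)
(-14, 9) -> (-14, -9)

(-14, -9)


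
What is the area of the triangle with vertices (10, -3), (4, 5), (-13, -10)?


Area = |x1(y2-y3) + x2(y3-y1) + x3(y1-y2)| / 2
= |10*(5--10) + 4*(-10--3) + -13*(-3-5)| / 2
= 113

113


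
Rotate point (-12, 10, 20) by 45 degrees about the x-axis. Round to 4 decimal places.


x' = -12
y' = 10*cos(45) - 20*sin(45) = -7.0711
z' = 10*sin(45) + 20*cos(45) = 21.2132

(-12, -7.0711, 21.2132)


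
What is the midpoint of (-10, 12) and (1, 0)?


Midpoint = ((-10+1)/2, (12+0)/2) = (-4.5, 6)

(-4.5, 6)


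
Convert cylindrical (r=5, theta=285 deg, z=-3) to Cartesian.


x = 5 * cos(285) = 1.2941
y = 5 * sin(285) = -4.8296
z = -3

(1.2941, -4.8296, -3)


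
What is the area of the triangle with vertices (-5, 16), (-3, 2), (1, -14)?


Area = |x1(y2-y3) + x2(y3-y1) + x3(y1-y2)| / 2
= |-5*(2--14) + -3*(-14-16) + 1*(16-2)| / 2
= 12

12


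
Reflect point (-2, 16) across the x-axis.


Reflection across x-axis: (x, y) -> (x, -y)
(-2, 16) -> (-2, -16)

(-2, -16)


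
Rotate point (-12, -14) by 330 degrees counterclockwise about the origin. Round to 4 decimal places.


x' = -12*cos(330) - -14*sin(330) = -17.3923
y' = -12*sin(330) + -14*cos(330) = -6.1244

(-17.3923, -6.1244)


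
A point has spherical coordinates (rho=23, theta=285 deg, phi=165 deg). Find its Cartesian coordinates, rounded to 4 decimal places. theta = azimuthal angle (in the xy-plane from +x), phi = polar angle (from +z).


x = 23 * sin(165) * cos(285) = 1.5407
y = 23 * sin(165) * sin(285) = -5.75
z = 23 * cos(165) = -22.2163

(1.5407, -5.75, -22.2163)


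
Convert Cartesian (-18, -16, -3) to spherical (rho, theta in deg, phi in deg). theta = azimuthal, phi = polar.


rho = sqrt((-18)^2 + (-16)^2 + (-3)^2) = 24.2693
theta = atan2(-16, -18) = 221.6335 deg
phi = acos(-3/24.2693) = 97.1007 deg

rho = 24.2693, theta = 221.6335 deg, phi = 97.1007 deg


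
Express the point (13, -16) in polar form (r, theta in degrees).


r = sqrt(13^2 + (-16)^2) = 20.6155
theta = atan2(-16, 13) = 309.0939 degrees

r = 20.6155, theta = 309.0939 degrees


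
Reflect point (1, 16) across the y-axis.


Reflection across y-axis: (x, y) -> (-x, y)
(1, 16) -> (-1, 16)

(-1, 16)


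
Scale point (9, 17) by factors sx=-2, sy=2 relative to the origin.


Scaling: (x*sx, y*sy) = (9*-2, 17*2) = (-18, 34)

(-18, 34)


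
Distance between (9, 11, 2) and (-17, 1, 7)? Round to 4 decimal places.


d = sqrt((-17-9)^2 + (1-11)^2 + (7-2)^2) = 28.3019

28.3019


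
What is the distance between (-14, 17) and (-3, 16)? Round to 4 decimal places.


d = sqrt((-3--14)^2 + (16-17)^2) = 11.0454

11.0454


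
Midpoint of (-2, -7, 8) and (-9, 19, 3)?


Midpoint = ((-2+-9)/2, (-7+19)/2, (8+3)/2) = (-5.5, 6, 5.5)

(-5.5, 6, 5.5)


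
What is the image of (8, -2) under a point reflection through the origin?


Reflection through origin: (x, y) -> (-x, -y)
(8, -2) -> (-8, 2)

(-8, 2)


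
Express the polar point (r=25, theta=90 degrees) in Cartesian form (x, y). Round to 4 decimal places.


x = 25 * cos(90) = 0
y = 25 * sin(90) = 25

(0, 25)


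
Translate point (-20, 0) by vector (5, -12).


Translation: (x+dx, y+dy) = (-20+5, 0+-12) = (-15, -12)

(-15, -12)


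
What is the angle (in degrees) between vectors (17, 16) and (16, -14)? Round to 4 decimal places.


dot = 17*16 + 16*-14 = 48
|u| = 23.3452, |v| = 21.2603
cos(angle) = 0.0967
angle = 84.4502 degrees

84.4502 degrees


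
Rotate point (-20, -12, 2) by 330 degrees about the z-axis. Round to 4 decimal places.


x' = -20*cos(330) - -12*sin(330) = -23.3205
y' = -20*sin(330) + -12*cos(330) = -0.3923
z' = 2

(-23.3205, -0.3923, 2)


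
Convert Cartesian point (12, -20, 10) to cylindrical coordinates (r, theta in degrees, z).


r = sqrt(12^2 + (-20)^2) = 23.3238
theta = atan2(-20, 12) = 300.9638 deg
z = 10

r = 23.3238, theta = 300.9638 deg, z = 10


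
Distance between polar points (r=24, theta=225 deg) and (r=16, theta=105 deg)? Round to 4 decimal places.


d = sqrt(r1^2 + r2^2 - 2*r1*r2*cos(t2-t1))
d = sqrt(24^2 + 16^2 - 2*24*16*cos(105-225)) = 34.8712

34.8712


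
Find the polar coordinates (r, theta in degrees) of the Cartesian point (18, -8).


r = sqrt(18^2 + (-8)^2) = 19.6977
theta = atan2(-8, 18) = 336.0375 degrees

r = 19.6977, theta = 336.0375 degrees


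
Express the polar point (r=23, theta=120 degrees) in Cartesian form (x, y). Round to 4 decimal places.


x = 23 * cos(120) = -11.5
y = 23 * sin(120) = 19.9186

(-11.5, 19.9186)


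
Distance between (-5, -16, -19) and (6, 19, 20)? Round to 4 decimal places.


d = sqrt((6--5)^2 + (19--16)^2 + (20--19)^2) = 53.5444

53.5444


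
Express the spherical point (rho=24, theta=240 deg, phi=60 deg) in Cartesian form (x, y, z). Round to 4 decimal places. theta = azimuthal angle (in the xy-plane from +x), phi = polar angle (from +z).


x = 24 * sin(60) * cos(240) = -10.3923
y = 24 * sin(60) * sin(240) = -18
z = 24 * cos(60) = 12

(-10.3923, -18, 12)


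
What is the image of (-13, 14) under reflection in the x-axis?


Reflection across x-axis: (x, y) -> (x, -y)
(-13, 14) -> (-13, -14)

(-13, -14)


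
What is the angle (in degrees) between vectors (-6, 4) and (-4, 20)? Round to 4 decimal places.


dot = -6*-4 + 4*20 = 104
|u| = 7.2111, |v| = 20.3961
cos(angle) = 0.7071
angle = 45 degrees

45 degrees


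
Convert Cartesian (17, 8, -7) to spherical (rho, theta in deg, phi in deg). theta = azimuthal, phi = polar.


rho = sqrt(17^2 + 8^2 + (-7)^2) = 20.0499
theta = atan2(8, 17) = 25.2011 deg
phi = acos(-7/20.0499) = 110.434 deg

rho = 20.0499, theta = 25.2011 deg, phi = 110.434 deg


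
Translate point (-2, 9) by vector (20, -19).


Translation: (x+dx, y+dy) = (-2+20, 9+-19) = (18, -10)

(18, -10)


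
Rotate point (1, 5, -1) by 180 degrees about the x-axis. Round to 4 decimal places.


x' = 1
y' = 5*cos(180) - -1*sin(180) = -5
z' = 5*sin(180) + -1*cos(180) = 1

(1, -5, 1)


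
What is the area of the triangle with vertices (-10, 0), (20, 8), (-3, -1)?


Area = |x1(y2-y3) + x2(y3-y1) + x3(y1-y2)| / 2
= |-10*(8--1) + 20*(-1-0) + -3*(0-8)| / 2
= 43

43


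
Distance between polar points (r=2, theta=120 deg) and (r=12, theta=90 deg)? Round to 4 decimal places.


d = sqrt(r1^2 + r2^2 - 2*r1*r2*cos(t2-t1))
d = sqrt(2^2 + 12^2 - 2*2*12*cos(90-120)) = 10.3165

10.3165


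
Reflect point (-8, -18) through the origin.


Reflection through origin: (x, y) -> (-x, -y)
(-8, -18) -> (8, 18)

(8, 18)


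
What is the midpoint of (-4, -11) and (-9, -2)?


Midpoint = ((-4+-9)/2, (-11+-2)/2) = (-6.5, -6.5)

(-6.5, -6.5)


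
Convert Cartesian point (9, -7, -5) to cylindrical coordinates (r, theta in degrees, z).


r = sqrt(9^2 + (-7)^2) = 11.4018
theta = atan2(-7, 9) = 322.125 deg
z = -5

r = 11.4018, theta = 322.125 deg, z = -5


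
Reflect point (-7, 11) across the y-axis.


Reflection across y-axis: (x, y) -> (-x, y)
(-7, 11) -> (7, 11)

(7, 11)


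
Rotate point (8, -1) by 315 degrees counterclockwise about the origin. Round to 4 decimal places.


x' = 8*cos(315) - -1*sin(315) = 4.9497
y' = 8*sin(315) + -1*cos(315) = -6.364

(4.9497, -6.364)


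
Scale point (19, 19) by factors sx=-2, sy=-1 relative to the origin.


Scaling: (x*sx, y*sy) = (19*-2, 19*-1) = (-38, -19)

(-38, -19)


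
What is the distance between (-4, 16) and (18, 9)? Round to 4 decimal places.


d = sqrt((18--4)^2 + (9-16)^2) = 23.0868

23.0868


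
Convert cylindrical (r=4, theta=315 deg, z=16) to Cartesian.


x = 4 * cos(315) = 2.8284
y = 4 * sin(315) = -2.8284
z = 16

(2.8284, -2.8284, 16)


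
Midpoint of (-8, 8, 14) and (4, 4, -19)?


Midpoint = ((-8+4)/2, (8+4)/2, (14+-19)/2) = (-2, 6, -2.5)

(-2, 6, -2.5)


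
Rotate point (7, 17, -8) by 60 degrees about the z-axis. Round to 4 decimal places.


x' = 7*cos(60) - 17*sin(60) = -11.2224
y' = 7*sin(60) + 17*cos(60) = 14.5622
z' = -8

(-11.2224, 14.5622, -8)


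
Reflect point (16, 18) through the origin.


Reflection through origin: (x, y) -> (-x, -y)
(16, 18) -> (-16, -18)

(-16, -18)


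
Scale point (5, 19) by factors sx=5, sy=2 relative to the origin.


Scaling: (x*sx, y*sy) = (5*5, 19*2) = (25, 38)

(25, 38)


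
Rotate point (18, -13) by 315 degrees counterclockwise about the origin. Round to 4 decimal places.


x' = 18*cos(315) - -13*sin(315) = 3.5355
y' = 18*sin(315) + -13*cos(315) = -21.9203

(3.5355, -21.9203)


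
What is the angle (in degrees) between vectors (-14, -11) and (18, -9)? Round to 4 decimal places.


dot = -14*18 + -11*-9 = -153
|u| = 17.8045, |v| = 20.1246
cos(angle) = -0.427
angle = 115.2777 degrees

115.2777 degrees


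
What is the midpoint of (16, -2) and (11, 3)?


Midpoint = ((16+11)/2, (-2+3)/2) = (13.5, 0.5)

(13.5, 0.5)


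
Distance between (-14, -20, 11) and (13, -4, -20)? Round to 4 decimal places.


d = sqrt((13--14)^2 + (-4--20)^2 + (-20-11)^2) = 44.1135

44.1135


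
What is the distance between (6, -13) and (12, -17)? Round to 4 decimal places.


d = sqrt((12-6)^2 + (-17--13)^2) = 7.2111

7.2111


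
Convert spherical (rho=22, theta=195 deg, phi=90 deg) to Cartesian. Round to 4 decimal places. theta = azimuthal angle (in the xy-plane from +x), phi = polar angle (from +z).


x = 22 * sin(90) * cos(195) = -21.2504
y = 22 * sin(90) * sin(195) = -5.694
z = 22 * cos(90) = 0

(-21.2504, -5.694, 0)


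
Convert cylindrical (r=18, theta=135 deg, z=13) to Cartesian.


x = 18 * cos(135) = -12.7279
y = 18 * sin(135) = 12.7279
z = 13

(-12.7279, 12.7279, 13)


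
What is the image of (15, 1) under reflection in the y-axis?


Reflection across y-axis: (x, y) -> (-x, y)
(15, 1) -> (-15, 1)

(-15, 1)


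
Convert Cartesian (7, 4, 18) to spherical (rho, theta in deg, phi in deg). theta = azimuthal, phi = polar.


rho = sqrt(7^2 + 4^2 + 18^2) = 19.7231
theta = atan2(4, 7) = 29.7449 deg
phi = acos(18/19.7231) = 24.1278 deg

rho = 19.7231, theta = 29.7449 deg, phi = 24.1278 deg


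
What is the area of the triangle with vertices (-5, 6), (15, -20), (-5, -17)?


Area = |x1(y2-y3) + x2(y3-y1) + x3(y1-y2)| / 2
= |-5*(-20--17) + 15*(-17-6) + -5*(6--20)| / 2
= 230

230


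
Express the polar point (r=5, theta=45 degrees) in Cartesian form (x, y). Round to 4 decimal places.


x = 5 * cos(45) = 3.5355
y = 5 * sin(45) = 3.5355

(3.5355, 3.5355)
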